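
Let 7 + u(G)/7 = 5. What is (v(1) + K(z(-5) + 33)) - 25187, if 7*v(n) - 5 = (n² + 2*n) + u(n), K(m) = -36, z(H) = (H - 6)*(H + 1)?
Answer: -176567/7 ≈ -25224.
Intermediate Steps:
z(H) = (1 + H)*(-6 + H) (z(H) = (-6 + H)*(1 + H) = (1 + H)*(-6 + H))
u(G) = -14 (u(G) = -49 + 7*5 = -49 + 35 = -14)
v(n) = -9/7 + n²/7 + 2*n/7 (v(n) = 5/7 + ((n² + 2*n) - 14)/7 = 5/7 + (-14 + n² + 2*n)/7 = 5/7 + (-2 + n²/7 + 2*n/7) = -9/7 + n²/7 + 2*n/7)
(v(1) + K(z(-5) + 33)) - 25187 = ((-9/7 + (⅐)*1² + (2/7)*1) - 36) - 25187 = ((-9/7 + (⅐)*1 + 2/7) - 36) - 25187 = ((-9/7 + ⅐ + 2/7) - 36) - 25187 = (-6/7 - 36) - 25187 = -258/7 - 25187 = -176567/7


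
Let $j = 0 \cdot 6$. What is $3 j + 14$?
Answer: $14$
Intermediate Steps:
$j = 0$
$3 j + 14 = 3 \cdot 0 + 14 = 0 + 14 = 14$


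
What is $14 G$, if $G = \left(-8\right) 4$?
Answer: $-448$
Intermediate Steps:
$G = -32$
$14 G = 14 \left(-32\right) = -448$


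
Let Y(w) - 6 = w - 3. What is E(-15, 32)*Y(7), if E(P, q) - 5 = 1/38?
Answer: 955/19 ≈ 50.263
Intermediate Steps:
Y(w) = 3 + w (Y(w) = 6 + (w - 3) = 6 + (-3 + w) = 3 + w)
E(P, q) = 191/38 (E(P, q) = 5 + 1/38 = 191/38)
E(-15, 32)*Y(7) = 191*(3 + 7)/38 = (191/38)*10 = 955/19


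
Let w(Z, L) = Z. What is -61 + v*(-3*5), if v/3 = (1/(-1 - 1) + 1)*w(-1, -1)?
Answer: -77/2 ≈ -38.500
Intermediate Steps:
v = -3/2 (v = 3*((1/(-1 - 1) + 1)*(-1)) = 3*((1/(-2) + 1)*(-1)) = 3*((-1/2 + 1)*(-1)) = 3*((1/2)*(-1)) = 3*(-1/2) = -3/2 ≈ -1.5000)
-61 + v*(-3*5) = -61 - (-9)*5/2 = -61 - 3/2*(-15) = -61 + 45/2 = -77/2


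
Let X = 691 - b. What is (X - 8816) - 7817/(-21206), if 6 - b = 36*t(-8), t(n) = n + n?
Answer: -184632825/21206 ≈ -8706.6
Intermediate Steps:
t(n) = 2*n
b = 582 (b = 6 - 36*2*(-8) = 6 - 36*(-16) = 6 - 1*(-576) = 6 + 576 = 582)
X = 109 (X = 691 - 1*582 = 691 - 582 = 109)
(X - 8816) - 7817/(-21206) = (109 - 8816) - 7817/(-21206) = -8707 - 7817*(-1/21206) = -8707 + 7817/21206 = -184632825/21206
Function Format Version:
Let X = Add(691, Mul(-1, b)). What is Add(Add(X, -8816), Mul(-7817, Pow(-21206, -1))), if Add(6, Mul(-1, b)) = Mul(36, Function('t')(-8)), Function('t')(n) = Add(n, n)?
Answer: Rational(-184632825, 21206) ≈ -8706.6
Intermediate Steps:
Function('t')(n) = Mul(2, n)
b = 582 (b = Add(6, Mul(-1, Mul(36, Mul(2, -8)))) = Add(6, Mul(-1, Mul(36, -16))) = Add(6, Mul(-1, -576)) = Add(6, 576) = 582)
X = 109 (X = Add(691, Mul(-1, 582)) = Add(691, -582) = 109)
Add(Add(X, -8816), Mul(-7817, Pow(-21206, -1))) = Add(Add(109, -8816), Mul(-7817, Pow(-21206, -1))) = Add(-8707, Mul(-7817, Rational(-1, 21206))) = Add(-8707, Rational(7817, 21206)) = Rational(-184632825, 21206)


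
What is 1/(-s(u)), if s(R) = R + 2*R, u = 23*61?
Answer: -1/4209 ≈ -0.00023759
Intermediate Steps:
u = 1403
s(R) = 3*R
1/(-s(u)) = 1/(-3*1403) = 1/(-1*4209) = 1/(-4209) = -1/4209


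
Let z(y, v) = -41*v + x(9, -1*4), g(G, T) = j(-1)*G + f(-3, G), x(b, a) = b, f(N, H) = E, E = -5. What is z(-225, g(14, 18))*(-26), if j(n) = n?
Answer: -20488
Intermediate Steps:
f(N, H) = -5
g(G, T) = -5 - G (g(G, T) = -G - 5 = -5 - G)
z(y, v) = 9 - 41*v (z(y, v) = -41*v + 9 = 9 - 41*v)
z(-225, g(14, 18))*(-26) = (9 - 41*(-5 - 1*14))*(-26) = (9 - 41*(-5 - 14))*(-26) = (9 - 41*(-19))*(-26) = (9 + 779)*(-26) = 788*(-26) = -20488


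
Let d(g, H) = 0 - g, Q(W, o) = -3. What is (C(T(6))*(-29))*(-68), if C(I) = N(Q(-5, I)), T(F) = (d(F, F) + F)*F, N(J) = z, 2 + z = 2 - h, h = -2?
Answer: 3944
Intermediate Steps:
d(g, H) = -g
z = 2 (z = -2 + (2 - 1*(-2)) = -2 + (2 + 2) = -2 + 4 = 2)
N(J) = 2
T(F) = 0 (T(F) = (-F + F)*F = 0*F = 0)
C(I) = 2
(C(T(6))*(-29))*(-68) = (2*(-29))*(-68) = -58*(-68) = 3944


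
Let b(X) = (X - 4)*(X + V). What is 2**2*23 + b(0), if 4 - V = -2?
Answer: 68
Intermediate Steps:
V = 6 (V = 4 - 1*(-2) = 4 + 2 = 6)
b(X) = (-4 + X)*(6 + X) (b(X) = (X - 4)*(X + 6) = (-4 + X)*(6 + X))
2**2*23 + b(0) = 2**2*23 + (-24 + 0**2 + 2*0) = 4*23 + (-24 + 0 + 0) = 92 - 24 = 68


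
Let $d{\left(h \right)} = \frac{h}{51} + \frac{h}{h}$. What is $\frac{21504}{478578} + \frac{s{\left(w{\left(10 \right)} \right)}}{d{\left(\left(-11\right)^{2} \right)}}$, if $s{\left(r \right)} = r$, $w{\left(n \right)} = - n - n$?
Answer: $- \frac{20185453}{3429809} \approx -5.8853$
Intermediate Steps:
$w{\left(n \right)} = - 2 n$
$d{\left(h \right)} = 1 + \frac{h}{51}$ ($d{\left(h \right)} = h \frac{1}{51} + 1 = \frac{h}{51} + 1 = 1 + \frac{h}{51}$)
$\frac{21504}{478578} + \frac{s{\left(w{\left(10 \right)} \right)}}{d{\left(\left(-11\right)^{2} \right)}} = \frac{21504}{478578} + \frac{\left(-2\right) 10}{1 + \frac{\left(-11\right)^{2}}{51}} = 21504 \cdot \frac{1}{478578} - \frac{20}{1 + \frac{1}{51} \cdot 121} = \frac{3584}{79763} - \frac{20}{1 + \frac{121}{51}} = \frac{3584}{79763} - \frac{20}{\frac{172}{51}} = \frac{3584}{79763} - \frac{255}{43} = - \frac{20185453}{3429809}$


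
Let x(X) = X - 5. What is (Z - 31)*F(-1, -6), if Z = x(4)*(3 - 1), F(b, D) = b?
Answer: 33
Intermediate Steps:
x(X) = -5 + X
Z = -2 (Z = (-5 + 4)*(3 - 1) = -1*2 = -2)
(Z - 31)*F(-1, -6) = (-2 - 31)*(-1) = -33*(-1) = 33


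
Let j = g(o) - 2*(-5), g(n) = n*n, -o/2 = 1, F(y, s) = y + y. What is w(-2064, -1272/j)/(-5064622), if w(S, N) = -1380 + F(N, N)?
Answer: 5466/17726177 ≈ 0.00030836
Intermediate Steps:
F(y, s) = 2*y
o = -2 (o = -2*1 = -2)
g(n) = n²
j = 14 (j = (-2)² - 2*(-5) = 4 + 10 = 14)
w(S, N) = -1380 + 2*N
w(-2064, -1272/j)/(-5064622) = (-1380 + 2*(-1272/14))/(-5064622) = (-1380 + 2*(-1272*1/14))*(-1/5064622) = (-1380 + 2*(-636/7))*(-1/5064622) = (-1380 - 1272/7)*(-1/5064622) = -10932/7*(-1/5064622) = 5466/17726177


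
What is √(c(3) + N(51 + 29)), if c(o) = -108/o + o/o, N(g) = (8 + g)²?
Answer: √7709 ≈ 87.801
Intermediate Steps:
c(o) = 1 - 108/o (c(o) = -108/o + 1 = 1 - 108/o)
√(c(3) + N(51 + 29)) = √((-108 + 3)/3 + (8 + (51 + 29))²) = √((⅓)*(-105) + (8 + 80)²) = √(-35 + 88²) = √(-35 + 7744) = √7709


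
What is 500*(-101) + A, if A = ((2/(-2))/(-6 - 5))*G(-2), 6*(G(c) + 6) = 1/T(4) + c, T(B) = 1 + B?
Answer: -5555063/110 ≈ -50501.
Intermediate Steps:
G(c) = -179/30 + c/6 (G(c) = -6 + (1/(1 + 4) + c)/6 = -6 + (1/5 + c)/6 = -6 + (⅕ + c)/6 = -6 + (1/30 + c/6) = -179/30 + c/6)
A = -63/110 (A = ((2/(-2))/(-6 - 5))*(-179/30 + (⅙)*(-2)) = ((2*(-½))/(-11))*(-179/30 - ⅓) = -1/11*(-1)*(-63/10) = (1/11)*(-63/10) = -63/110 ≈ -0.57273)
500*(-101) + A = 500*(-101) - 63/110 = -50500 - 63/110 = -5555063/110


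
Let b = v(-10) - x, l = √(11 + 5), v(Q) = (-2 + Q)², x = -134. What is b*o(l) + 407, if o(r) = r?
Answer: 1519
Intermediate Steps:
l = 4 (l = √16 = 4)
b = 278 (b = (-2 - 10)² - 1*(-134) = (-12)² + 134 = 144 + 134 = 278)
b*o(l) + 407 = 278*4 + 407 = 1112 + 407 = 1519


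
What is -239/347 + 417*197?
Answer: 28505464/347 ≈ 82148.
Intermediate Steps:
-239/347 + 417*197 = -239*1/347 + 82149 = -239/347 + 82149 = 28505464/347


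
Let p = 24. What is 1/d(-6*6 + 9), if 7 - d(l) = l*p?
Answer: 1/655 ≈ 0.0015267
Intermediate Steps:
d(l) = 7 - 24*l (d(l) = 7 - l*24 = 7 - 24*l)
1/d(-6*6 + 9) = 1/(7 - 24*(-6*6 + 9)) = 1/(7 - 24*(-36 + 9)) = 1/(7 - 24*(-27)) = 1/(7 + 648) = 1/655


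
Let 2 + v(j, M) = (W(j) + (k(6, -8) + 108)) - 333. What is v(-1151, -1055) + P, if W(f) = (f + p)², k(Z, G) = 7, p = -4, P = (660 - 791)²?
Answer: 1350966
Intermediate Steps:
P = 17161 (P = (-131)² = 17161)
W(f) = (-4 + f)² (W(f) = (f - 4)² = (-4 + f)²)
v(j, M) = -220 + (-4 + j)² (v(j, M) = -2 + (((-4 + j)² + (7 + 108)) - 333) = -2 + (((-4 + j)² + 115) - 333) = -2 + ((115 + (-4 + j)²) - 333) = -2 + (-218 + (-4 + j)²) = -220 + (-4 + j)²)
v(-1151, -1055) + P = (-220 + (-4 - 1151)²) + 17161 = (-220 + (-1155)²) + 17161 = (-220 + 1334025) + 17161 = 1333805 + 17161 = 1350966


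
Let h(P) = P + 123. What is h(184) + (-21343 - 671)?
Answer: -21707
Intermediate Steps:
h(P) = 123 + P
h(184) + (-21343 - 671) = (123 + 184) + (-21343 - 671) = 307 - 22014 = -21707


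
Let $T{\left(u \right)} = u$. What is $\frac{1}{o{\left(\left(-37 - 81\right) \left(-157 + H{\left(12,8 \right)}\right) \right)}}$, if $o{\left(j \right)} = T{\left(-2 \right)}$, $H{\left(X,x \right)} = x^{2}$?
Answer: $- \frac{1}{2} \approx -0.5$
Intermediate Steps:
$o{\left(j \right)} = -2$
$\frac{1}{o{\left(\left(-37 - 81\right) \left(-157 + H{\left(12,8 \right)}\right) \right)}} = \frac{1}{-2} = - \frac{1}{2}$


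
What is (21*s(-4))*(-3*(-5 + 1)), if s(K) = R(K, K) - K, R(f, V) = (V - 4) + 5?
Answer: 252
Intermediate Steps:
R(f, V) = 1 + V (R(f, V) = (-4 + V) + 5 = 1 + V)
s(K) = 1 (s(K) = (1 + K) - K = 1)
(21*s(-4))*(-3*(-5 + 1)) = (21*1)*(-3*(-5 + 1)) = 21*(-3*(-4)) = 21*12 = 252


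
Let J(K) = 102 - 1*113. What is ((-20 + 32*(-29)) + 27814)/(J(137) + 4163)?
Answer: 13433/2076 ≈ 6.4706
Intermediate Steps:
J(K) = -11 (J(K) = 102 - 113 = -11)
((-20 + 32*(-29)) + 27814)/(J(137) + 4163) = ((-20 + 32*(-29)) + 27814)/(-11 + 4163) = ((-20 - 928) + 27814)/4152 = (-948 + 27814)*(1/4152) = 26866*(1/4152) = 13433/2076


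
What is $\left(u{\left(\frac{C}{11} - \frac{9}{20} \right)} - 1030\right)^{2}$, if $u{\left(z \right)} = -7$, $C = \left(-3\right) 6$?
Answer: $1075369$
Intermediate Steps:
$C = -18$
$\left(u{\left(\frac{C}{11} - \frac{9}{20} \right)} - 1030\right)^{2} = \left(-7 - 1030\right)^{2} = \left(-1037\right)^{2} = 1075369$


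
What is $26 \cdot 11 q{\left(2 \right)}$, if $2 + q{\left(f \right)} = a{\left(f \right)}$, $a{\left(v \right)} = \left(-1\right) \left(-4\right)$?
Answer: $572$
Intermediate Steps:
$a{\left(v \right)} = 4$
$q{\left(f \right)} = 2$ ($q{\left(f \right)} = -2 + 4 = 2$)
$26 \cdot 11 q{\left(2 \right)} = 26 \cdot 11 \cdot 2 = 286 \cdot 2 = 572$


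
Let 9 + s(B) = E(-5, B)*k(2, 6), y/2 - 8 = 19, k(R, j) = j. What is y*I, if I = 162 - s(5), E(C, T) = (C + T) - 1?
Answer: 9558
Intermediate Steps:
E(C, T) = -1 + C + T
y = 54 (y = 16 + 2*19 = 16 + 38 = 54)
s(B) = -45 + 6*B (s(B) = -9 + (-1 - 5 + B)*6 = -9 + (-6 + B)*6 = -9 + (-36 + 6*B) = -45 + 6*B)
I = 177 (I = 162 - (-45 + 6*5) = 162 - (-45 + 30) = 162 - 1*(-15) = 162 + 15 = 177)
y*I = 54*177 = 9558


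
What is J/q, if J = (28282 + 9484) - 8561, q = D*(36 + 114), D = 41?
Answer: 1947/410 ≈ 4.7488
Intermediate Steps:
q = 6150 (q = 41*(36 + 114) = 41*150 = 6150)
J = 29205 (J = 37766 - 8561 = 29205)
J/q = 29205/6150 = 29205*(1/6150) = 1947/410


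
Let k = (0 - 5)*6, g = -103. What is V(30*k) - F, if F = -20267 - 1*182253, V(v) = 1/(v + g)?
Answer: 203127559/1003 ≈ 2.0252e+5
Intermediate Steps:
k = -30 (k = -5*6 = -30)
V(v) = 1/(-103 + v) (V(v) = 1/(v - 103) = 1/(-103 + v))
F = -202520 (F = -20267 - 182253 = -202520)
V(30*k) - F = 1/(-103 + 30*(-30)) - 1*(-202520) = 1/(-103 - 900) + 202520 = 1/(-1003) + 202520 = -1/1003 + 202520 = 203127559/1003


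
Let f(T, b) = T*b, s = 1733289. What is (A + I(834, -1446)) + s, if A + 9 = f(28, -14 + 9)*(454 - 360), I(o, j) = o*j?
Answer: 514156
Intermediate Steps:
I(o, j) = j*o
A = -13169 (A = -9 + (28*(-14 + 9))*(454 - 360) = -9 + (28*(-5))*94 = -9 - 140*94 = -9 - 13160 = -13169)
(A + I(834, -1446)) + s = (-13169 - 1446*834) + 1733289 = (-13169 - 1205964) + 1733289 = -1219133 + 1733289 = 514156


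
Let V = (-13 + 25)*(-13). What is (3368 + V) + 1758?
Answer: 4970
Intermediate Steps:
V = -156 (V = 12*(-13) = -156)
(3368 + V) + 1758 = (3368 - 156) + 1758 = 3212 + 1758 = 4970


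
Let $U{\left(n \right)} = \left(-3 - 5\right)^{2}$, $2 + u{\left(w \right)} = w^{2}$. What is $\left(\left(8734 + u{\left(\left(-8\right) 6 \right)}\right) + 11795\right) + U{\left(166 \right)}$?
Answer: $22895$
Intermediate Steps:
$u{\left(w \right)} = -2 + w^{2}$
$U{\left(n \right)} = 64$ ($U{\left(n \right)} = \left(-8\right)^{2} = 64$)
$\left(\left(8734 + u{\left(\left(-8\right) 6 \right)}\right) + 11795\right) + U{\left(166 \right)} = \left(\left(8734 - \left(2 - \left(\left(-8\right) 6\right)^{2}\right)\right) + 11795\right) + 64 = \left(\left(8734 - \left(2 - \left(-48\right)^{2}\right)\right) + 11795\right) + 64 = \left(\left(8734 + \left(-2 + 2304\right)\right) + 11795\right) + 64 = \left(\left(8734 + 2302\right) + 11795\right) + 64 = \left(11036 + 11795\right) + 64 = 22831 + 64 = 22895$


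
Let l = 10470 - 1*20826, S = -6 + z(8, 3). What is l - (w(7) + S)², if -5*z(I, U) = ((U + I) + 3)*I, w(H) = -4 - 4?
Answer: -292024/25 ≈ -11681.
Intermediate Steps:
w(H) = -8
z(I, U) = -I*(3 + I + U)/5 (z(I, U) = -((U + I) + 3)*I/5 = -((I + U) + 3)*I/5 = -(3 + I + U)*I/5 = -I*(3 + I + U)/5)
S = -142/5 (S = -6 - ⅕*8*(3 + 8 + 3) = -6 - ⅕*8*14 = -6 - 112/5 = -142/5 ≈ -28.400)
l = -10356 (l = 10470 - 20826 = -10356)
l - (w(7) + S)² = -10356 - (-8 - 142/5)² = -10356 - (-182/5)² = -10356 - 1*33124/25 = -10356 - 33124/25 = -292024/25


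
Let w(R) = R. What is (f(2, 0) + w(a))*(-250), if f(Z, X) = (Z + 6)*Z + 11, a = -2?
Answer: -6250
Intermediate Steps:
f(Z, X) = 11 + Z*(6 + Z) (f(Z, X) = (6 + Z)*Z + 11 = Z*(6 + Z) + 11 = 11 + Z*(6 + Z))
(f(2, 0) + w(a))*(-250) = ((11 + 2² + 6*2) - 2)*(-250) = ((11 + 4 + 12) - 2)*(-250) = (27 - 2)*(-250) = 25*(-250) = -6250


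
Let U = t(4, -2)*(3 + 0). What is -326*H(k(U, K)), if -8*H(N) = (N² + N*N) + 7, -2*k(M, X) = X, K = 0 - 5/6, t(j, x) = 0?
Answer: 86227/288 ≈ 299.40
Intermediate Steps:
K = -⅚ (K = 0 - 5/6 = 0 - 1*⅚ = 0 - ⅚ = -⅚ ≈ -0.83333)
U = 0 (U = 0*(3 + 0) = 0*3 = 0)
k(M, X) = -X/2
H(N) = -7/8 - N²/4 (H(N) = -((N² + N*N) + 7)/8 = -((N² + N²) + 7)/8 = -(2*N² + 7)/8 = -(7 + 2*N²)/8 = -7/8 - N²/4)
-326*H(k(U, K)) = -326*(-7/8 - (-½*(-⅚))²/4) = -326*(-7/8 - (5/12)²/4) = -326*(-7/8 - ¼*25/144) = -326*(-7/8 - 25/576) = -326*(-529/576) = 86227/288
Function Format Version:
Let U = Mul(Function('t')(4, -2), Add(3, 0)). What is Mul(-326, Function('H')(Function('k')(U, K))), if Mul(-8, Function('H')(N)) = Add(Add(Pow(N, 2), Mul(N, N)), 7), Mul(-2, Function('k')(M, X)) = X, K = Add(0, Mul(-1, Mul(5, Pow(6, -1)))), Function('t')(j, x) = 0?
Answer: Rational(86227, 288) ≈ 299.40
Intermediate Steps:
K = Rational(-5, 6) (K = Add(0, Mul(-1, Mul(5, Rational(1, 6)))) = Add(0, Mul(-1, Rational(5, 6))) = Add(0, Rational(-5, 6)) = Rational(-5, 6) ≈ -0.83333)
U = 0 (U = Mul(0, Add(3, 0)) = Mul(0, 3) = 0)
Function('k')(M, X) = Mul(Rational(-1, 2), X)
Function('H')(N) = Add(Rational(-7, 8), Mul(Rational(-1, 4), Pow(N, 2))) (Function('H')(N) = Mul(Rational(-1, 8), Add(Add(Pow(N, 2), Mul(N, N)), 7)) = Mul(Rational(-1, 8), Add(Add(Pow(N, 2), Pow(N, 2)), 7)) = Mul(Rational(-1, 8), Add(Mul(2, Pow(N, 2)), 7)) = Mul(Rational(-1, 8), Add(7, Mul(2, Pow(N, 2)))) = Add(Rational(-7, 8), Mul(Rational(-1, 4), Pow(N, 2))))
Mul(-326, Function('H')(Function('k')(U, K))) = Mul(-326, Add(Rational(-7, 8), Mul(Rational(-1, 4), Pow(Mul(Rational(-1, 2), Rational(-5, 6)), 2)))) = Mul(-326, Add(Rational(-7, 8), Mul(Rational(-1, 4), Pow(Rational(5, 12), 2)))) = Mul(-326, Add(Rational(-7, 8), Mul(Rational(-1, 4), Rational(25, 144)))) = Mul(-326, Add(Rational(-7, 8), Rational(-25, 576))) = Mul(-326, Rational(-529, 576)) = Rational(86227, 288)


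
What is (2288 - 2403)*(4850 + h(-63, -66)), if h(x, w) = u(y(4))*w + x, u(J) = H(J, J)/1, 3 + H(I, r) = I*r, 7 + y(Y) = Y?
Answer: -504965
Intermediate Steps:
y(Y) = -7 + Y
H(I, r) = -3 + I*r
u(J) = -3 + J² (u(J) = (-3 + J*J)/1 = (-3 + J²)*1 = -3 + J²)
h(x, w) = x + 6*w (h(x, w) = (-3 + (-7 + 4)²)*w + x = (-3 + (-3)²)*w + x = (-3 + 9)*w + x = 6*w + x = x + 6*w)
(2288 - 2403)*(4850 + h(-63, -66)) = (2288 - 2403)*(4850 + (-63 + 6*(-66))) = -115*(4850 + (-63 - 396)) = -115*(4850 - 459) = -115*4391 = -504965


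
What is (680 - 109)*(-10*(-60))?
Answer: 342600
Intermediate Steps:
(680 - 109)*(-10*(-60)) = 571*600 = 342600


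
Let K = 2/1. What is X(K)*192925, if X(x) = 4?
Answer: 771700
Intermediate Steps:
K = 2 (K = 2*1 = 2)
X(K)*192925 = 4*192925 = 771700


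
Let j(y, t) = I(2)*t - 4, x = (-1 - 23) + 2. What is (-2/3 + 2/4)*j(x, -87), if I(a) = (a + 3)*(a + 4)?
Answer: 1307/3 ≈ 435.67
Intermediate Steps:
I(a) = (3 + a)*(4 + a)
x = -22 (x = -24 + 2 = -22)
j(y, t) = -4 + 30*t (j(y, t) = (12 + 2**2 + 7*2)*t - 4 = (12 + 4 + 14)*t - 4 = 30*t - 4 = -4 + 30*t)
(-2/3 + 2/4)*j(x, -87) = (-2/3 + 2/4)*(-4 + 30*(-87)) = (-2*1/3 + 2*(1/4))*(-4 - 2610) = (-2/3 + 1/2)*(-2614) = -1/6*(-2614) = 1307/3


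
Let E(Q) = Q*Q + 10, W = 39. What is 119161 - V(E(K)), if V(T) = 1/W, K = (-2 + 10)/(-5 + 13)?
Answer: 4647278/39 ≈ 1.1916e+5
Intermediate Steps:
K = 1 (K = 8/8 = 8*(⅛) = 1)
E(Q) = 10 + Q² (E(Q) = Q² + 10 = 10 + Q²)
V(T) = 1/39
119161 - V(E(K)) = 119161 - 1*1/39 = 119161 - 1/39 = 4647278/39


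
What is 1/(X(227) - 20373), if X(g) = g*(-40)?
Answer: -1/29453 ≈ -3.3952e-5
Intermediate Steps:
X(g) = -40*g
1/(X(227) - 20373) = 1/(-40*227 - 20373) = 1/(-9080 - 20373) = 1/(-29453) = -1/29453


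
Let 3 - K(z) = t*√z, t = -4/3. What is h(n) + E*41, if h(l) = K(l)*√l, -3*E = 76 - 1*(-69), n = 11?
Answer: -1967 + 3*√11 ≈ -1957.1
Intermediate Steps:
E = -145/3 (E = -(76 - 1*(-69))/3 = -(76 + 69)/3 = -⅓*145 = -145/3 ≈ -48.333)
t = -4/3 (t = -4*⅓ = -4/3 ≈ -1.3333)
K(z) = 3 + 4*√z/3 (K(z) = 3 - (-4)*√z/3 = 3 + 4*√z/3)
h(l) = √l*(3 + 4*√l/3) (h(l) = (3 + 4*√l/3)*√l = √l*(3 + 4*√l/3))
h(n) + E*41 = (3*√11 + (4/3)*11) - 145/3*41 = (3*√11 + 44/3) - 5945/3 = (44/3 + 3*√11) - 5945/3 = -1967 + 3*√11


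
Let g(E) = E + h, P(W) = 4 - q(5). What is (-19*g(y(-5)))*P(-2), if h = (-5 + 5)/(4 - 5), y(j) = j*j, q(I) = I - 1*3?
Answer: -950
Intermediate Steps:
q(I) = -3 + I (q(I) = I - 3 = -3 + I)
y(j) = j²
P(W) = 2 (P(W) = 4 - (-3 + 5) = 4 - 1*2 = 4 - 2 = 2)
h = 0 (h = 0/(-1) = 0*(-1) = 0)
g(E) = E (g(E) = E + 0 = E)
(-19*g(y(-5)))*P(-2) = -19*(-5)²*2 = -19*25*2 = -475*2 = -950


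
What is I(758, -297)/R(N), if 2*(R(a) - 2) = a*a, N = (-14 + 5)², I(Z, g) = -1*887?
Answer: -1774/6565 ≈ -0.27022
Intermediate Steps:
I(Z, g) = -887
N = 81 (N = (-9)² = 81)
R(a) = 2 + a²/2 (R(a) = 2 + (a*a)/2 = 2 + a²/2)
I(758, -297)/R(N) = -887/(2 + (½)*81²) = -887/(2 + (½)*6561) = -887/(2 + 6561/2) = -887/6565/2 = -887*2/6565 = -1774/6565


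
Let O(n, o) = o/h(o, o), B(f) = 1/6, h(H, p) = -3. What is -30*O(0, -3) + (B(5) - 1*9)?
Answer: -233/6 ≈ -38.833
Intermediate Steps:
B(f) = ⅙
O(n, o) = -o/3 (O(n, o) = o/(-3) = o*(-⅓) = -o/3)
-30*O(0, -3) + (B(5) - 1*9) = -(-10)*(-3) + (⅙ - 1*9) = -30*1 + (⅙ - 9) = -30 - 53/6 = -233/6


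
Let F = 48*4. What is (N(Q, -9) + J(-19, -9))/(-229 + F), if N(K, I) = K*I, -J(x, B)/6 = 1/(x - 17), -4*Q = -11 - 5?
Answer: 215/222 ≈ 0.96847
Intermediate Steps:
Q = 4 (Q = -(-11 - 5)/4 = -¼*(-16) = 4)
J(x, B) = -6/(-17 + x) (J(x, B) = -6/(x - 17) = -6/(-17 + x))
N(K, I) = I*K
F = 192
(N(Q, -9) + J(-19, -9))/(-229 + F) = (-9*4 - 6/(-17 - 19))/(-229 + 192) = (-36 - 6/(-36))/(-37) = (-36 - 6*(-1/36))*(-1/37) = (-36 + ⅙)*(-1/37) = -215/6*(-1/37) = 215/222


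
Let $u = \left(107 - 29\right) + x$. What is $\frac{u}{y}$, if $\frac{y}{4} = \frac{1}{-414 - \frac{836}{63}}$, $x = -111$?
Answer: $\frac{148049}{42} \approx 3525.0$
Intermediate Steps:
$y = - \frac{126}{13459}$ ($y = \frac{4}{-414 - \frac{836}{63}} = \frac{4}{- \frac{26918}{63}} = 4 \left(- \frac{63}{26918}\right) = - \frac{126}{13459} \approx -0.0093618$)
$u = -33$ ($u = \left(107 - 29\right) - 111 = 78 - 111 = -33$)
$\frac{u}{y} = - \frac{33}{- \frac{126}{13459}} = \left(-33\right) \left(- \frac{13459}{126}\right) = \frac{148049}{42}$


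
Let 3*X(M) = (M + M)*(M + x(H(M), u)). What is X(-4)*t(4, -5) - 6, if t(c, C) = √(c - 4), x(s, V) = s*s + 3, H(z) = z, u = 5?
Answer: -6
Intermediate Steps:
x(s, V) = 3 + s² (x(s, V) = s² + 3 = 3 + s²)
t(c, C) = √(-4 + c)
X(M) = 2*M*(3 + M + M²)/3 (X(M) = ((M + M)*(M + (3 + M²)))/3 = ((2*M)*(3 + M + M²))/3 = (2*M*(3 + M + M²))/3 = 2*M*(3 + M + M²)/3)
X(-4)*t(4, -5) - 6 = ((⅔)*(-4)*(3 - 4 + (-4)²))*√(-4 + 4) - 6 = ((⅔)*(-4)*(3 - 4 + 16))*√0 - 6 = ((⅔)*(-4)*15)*0 - 6 = -40*0 - 6 = 0 - 6 = -6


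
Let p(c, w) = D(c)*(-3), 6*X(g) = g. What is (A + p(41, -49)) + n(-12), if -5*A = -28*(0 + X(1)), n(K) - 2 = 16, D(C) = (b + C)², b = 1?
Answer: -79096/15 ≈ -5273.1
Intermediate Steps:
X(g) = g/6
D(C) = (1 + C)²
n(K) = 18 (n(K) = 2 + 16 = 18)
p(c, w) = -3*(1 + c)² (p(c, w) = (1 + c)²*(-3) = -3*(1 + c)²)
A = 14/15 (A = -(-28)*(0 + (⅙)*1)/5 = -(-28)*(0 + ⅙)/5 = -(-28)/(5*6) = -⅕*(-14/3) = 14/15 ≈ 0.93333)
(A + p(41, -49)) + n(-12) = (14/15 - 3*(1 + 41)²) + 18 = (14/15 - 3*42²) + 18 = (14/15 - 3*1764) + 18 = (14/15 - 5292) + 18 = -79366/15 + 18 = -79096/15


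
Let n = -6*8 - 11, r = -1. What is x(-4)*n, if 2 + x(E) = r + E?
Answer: 413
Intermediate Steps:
n = -59 (n = -48 - 11 = -59)
x(E) = -3 + E (x(E) = -2 + (-1 + E) = -3 + E)
x(-4)*n = (-3 - 4)*(-59) = -7*(-59) = 413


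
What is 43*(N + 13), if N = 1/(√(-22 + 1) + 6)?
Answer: 10707/19 - 43*I*√21/57 ≈ 563.53 - 3.457*I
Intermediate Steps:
N = 1/(6 + I*√21) (N = 1/(√(-21) + 6) = 1/(I*√21 + 6) = 1/(6 + I*√21) ≈ 0.10526 - 0.080396*I)
43*(N + 13) = 43*((2/19 - I*√21/57) + 13) = 43*(249/19 - I*√21/57) = 10707/19 - 43*I*√21/57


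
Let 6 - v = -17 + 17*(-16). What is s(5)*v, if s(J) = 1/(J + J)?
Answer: 59/2 ≈ 29.500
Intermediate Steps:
s(J) = 1/(2*J)
v = 295 (v = 6 - (-17 + 17*(-16)) = 6 - (-17 - 272) = 6 - 1*(-289) = 6 + 289 = 295)
s(5)*v = ((½)/5)*295 = ((½)*(⅕))*295 = (⅒)*295 = 59/2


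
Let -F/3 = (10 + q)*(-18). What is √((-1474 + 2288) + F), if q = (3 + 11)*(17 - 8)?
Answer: √8158 ≈ 90.322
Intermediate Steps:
q = 126 (q = 14*9 = 126)
F = 7344 (F = -3*(10 + 126)*(-18) = -408*(-18) = -3*(-2448) = 7344)
√((-1474 + 2288) + F) = √((-1474 + 2288) + 7344) = √(814 + 7344) = √8158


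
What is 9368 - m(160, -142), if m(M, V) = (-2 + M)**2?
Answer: -15596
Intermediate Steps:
9368 - m(160, -142) = 9368 - (-2 + 160)**2 = 9368 - 1*158**2 = 9368 - 1*24964 = 9368 - 24964 = -15596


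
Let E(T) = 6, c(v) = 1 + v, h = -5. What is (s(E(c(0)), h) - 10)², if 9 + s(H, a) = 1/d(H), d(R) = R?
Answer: 12769/36 ≈ 354.69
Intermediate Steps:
s(H, a) = -9 + 1/H
(s(E(c(0)), h) - 10)² = ((-9 + 1/6) - 10)² = ((-9 + ⅙) - 10)² = (-53/6 - 10)² = (-113/6)² = 12769/36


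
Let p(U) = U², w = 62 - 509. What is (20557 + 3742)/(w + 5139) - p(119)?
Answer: -66419113/4692 ≈ -14156.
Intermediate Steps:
w = -447
(20557 + 3742)/(w + 5139) - p(119) = (20557 + 3742)/(-447 + 5139) - 1*119² = 24299/4692 - 1*14161 = 24299*(1/4692) - 14161 = 24299/4692 - 14161 = -66419113/4692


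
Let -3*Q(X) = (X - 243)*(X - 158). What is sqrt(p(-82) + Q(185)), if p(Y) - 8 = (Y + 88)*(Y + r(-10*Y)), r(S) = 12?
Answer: sqrt(110) ≈ 10.488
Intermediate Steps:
p(Y) = 8 + (12 + Y)*(88 + Y) (p(Y) = 8 + (Y + 88)*(Y + 12) = 8 + (88 + Y)*(12 + Y) = 8 + (12 + Y)*(88 + Y))
Q(X) = -(-243 + X)*(-158 + X)/3 (Q(X) = -(X - 243)*(X - 158)/3 = -(-243 + X)*(-158 + X)/3)
sqrt(p(-82) + Q(185)) = sqrt((1064 + (-82)**2 + 100*(-82)) + (-12798 - 1/3*185**2 + (401/3)*185)) = sqrt((1064 + 6724 - 8200) + (-12798 - 1/3*34225 + 74185/3)) = sqrt(-412 + (-12798 - 34225/3 + 74185/3)) = sqrt(-412 + 522) = sqrt(110)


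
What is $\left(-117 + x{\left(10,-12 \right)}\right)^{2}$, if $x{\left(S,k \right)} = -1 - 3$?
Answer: $14641$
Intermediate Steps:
$x{\left(S,k \right)} = -4$
$\left(-117 + x{\left(10,-12 \right)}\right)^{2} = \left(-117 - 4\right)^{2} = \left(-121\right)^{2} = 14641$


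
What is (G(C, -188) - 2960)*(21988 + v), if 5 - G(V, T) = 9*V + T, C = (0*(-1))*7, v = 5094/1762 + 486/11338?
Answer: -303903147216586/4994389 ≈ -6.0849e+7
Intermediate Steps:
v = 14653026/4994389 (v = 5094*(1/1762) + 486*(1/11338) = 2547/881 + 243/5669 = 14653026/4994389 ≈ 2.9339)
C = 0 (C = 0*7 = 0)
G(V, T) = 5 - T - 9*V (G(V, T) = 5 - (9*V + T) = 5 - (T + 9*V) = 5 + (-T - 9*V) = 5 - T - 9*V)
(G(C, -188) - 2960)*(21988 + v) = ((5 - 1*(-188) - 9*0) - 2960)*(21988 + 14653026/4994389) = ((5 + 188 + 0) - 2960)*(109831278358/4994389) = (193 - 2960)*(109831278358/4994389) = -2767*109831278358/4994389 = -303903147216586/4994389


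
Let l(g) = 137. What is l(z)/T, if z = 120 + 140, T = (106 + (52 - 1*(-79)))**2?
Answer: 137/56169 ≈ 0.0024391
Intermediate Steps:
T = 56169 (T = (106 + (52 + 79))**2 = (106 + 131)**2 = 237**2 = 56169)
z = 260
l(z)/T = 137/56169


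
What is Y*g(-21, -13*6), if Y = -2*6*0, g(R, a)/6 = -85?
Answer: 0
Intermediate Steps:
g(R, a) = -510 (g(R, a) = 6*(-85) = -510)
Y = 0 (Y = -12*0 = 0)
Y*g(-21, -13*6) = 0*(-510) = 0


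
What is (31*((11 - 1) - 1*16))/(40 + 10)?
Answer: -93/25 ≈ -3.7200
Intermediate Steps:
(31*((11 - 1) - 1*16))/(40 + 10) = (31*(10 - 16))/50 = (31*(-6))*(1/50) = -186*1/50 = -93/25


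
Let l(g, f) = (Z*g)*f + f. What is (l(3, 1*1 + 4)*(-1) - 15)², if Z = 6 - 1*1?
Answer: 9025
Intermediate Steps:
Z = 5 (Z = 6 - 1 = 5)
l(g, f) = f + 5*f*g (l(g, f) = (5*g)*f + f = 5*f*g + f = f + 5*f*g)
(l(3, 1*1 + 4)*(-1) - 15)² = (((1*1 + 4)*(1 + 5*3))*(-1) - 15)² = (((1 + 4)*(1 + 15))*(-1) - 15)² = ((5*16)*(-1) - 15)² = (80*(-1) - 15)² = (-80 - 15)² = (-95)² = 9025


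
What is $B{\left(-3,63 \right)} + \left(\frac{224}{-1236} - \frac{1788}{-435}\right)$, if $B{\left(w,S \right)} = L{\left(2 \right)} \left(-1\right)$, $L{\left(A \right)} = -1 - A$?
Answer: $\frac{310459}{44805} \approx 6.9291$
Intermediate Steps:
$B{\left(w,S \right)} = 3$ ($B{\left(w,S \right)} = \left(-1 - 2\right) \left(-1\right) = \left(-3\right) \left(-1\right) = 3$)
$B{\left(-3,63 \right)} + \left(\frac{224}{-1236} - \frac{1788}{-435}\right) = 3 + \left(\frac{224}{-1236} - \frac{1788}{-435}\right) = 3 + \left(224 \left(- \frac{1}{1236}\right) - - \frac{596}{145}\right) = 3 + \left(- \frac{56}{309} + \frac{596}{145}\right) = 3 + \frac{176044}{44805} = \frac{310459}{44805}$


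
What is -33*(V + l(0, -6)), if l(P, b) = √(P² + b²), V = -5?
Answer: -33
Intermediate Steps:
-33*(V + l(0, -6)) = -33*(-5 + √(0² + (-6)²)) = -33*(-5 + √(0 + 36)) = -33*(-5 + √36) = -33*(-5 + 6) = -33*1 = -33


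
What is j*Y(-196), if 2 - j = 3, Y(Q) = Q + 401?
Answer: -205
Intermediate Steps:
Y(Q) = 401 + Q
j = -1 (j = 2 - 1*3 = 2 - 3 = -1)
j*Y(-196) = -(401 - 196) = -1*205 = -205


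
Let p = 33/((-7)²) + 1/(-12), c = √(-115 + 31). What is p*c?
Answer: 347*I*√21/294 ≈ 5.4087*I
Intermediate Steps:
c = 2*I*√21 (c = √(-84) = 2*I*√21 ≈ 9.1651*I)
p = 347/588 (p = 33/49 + 1*(-1/12) = 33*(1/49) - 1/12 = 33/49 - 1/12 = 347/588 ≈ 0.59014)
p*c = 347*(2*I*√21)/588 = 347*I*√21/294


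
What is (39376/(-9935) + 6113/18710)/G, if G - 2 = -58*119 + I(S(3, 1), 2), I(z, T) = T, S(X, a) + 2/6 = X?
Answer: 135198461/256445359460 ≈ 0.00052720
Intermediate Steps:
S(X, a) = -⅓ + X
G = -6898 (G = 2 + (-58*119 + 2) = 2 + (-6902 + 2) = 2 - 6900 = -6898)
(39376/(-9935) + 6113/18710)/G = (39376/(-9935) + 6113/18710)/(-6898) = (39376*(-1/9935) + 6113*(1/18710))*(-1/6898) = (-39376/9935 + 6113/18710)*(-1/6898) = -135198461/37176770*(-1/6898) = 135198461/256445359460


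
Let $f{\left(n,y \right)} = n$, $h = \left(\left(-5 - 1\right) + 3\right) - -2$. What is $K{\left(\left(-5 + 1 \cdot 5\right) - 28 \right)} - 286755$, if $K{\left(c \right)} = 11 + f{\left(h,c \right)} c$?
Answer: $-286716$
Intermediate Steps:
$h = -1$ ($h = \left(-6 + 3\right) + 2 = -3 + 2 = -1$)
$K{\left(c \right)} = 11 - c$
$K{\left(\left(-5 + 1 \cdot 5\right) - 28 \right)} - 286755 = \left(11 - \left(\left(-5 + 1 \cdot 5\right) - 28\right)\right) - 286755 = \left(11 - \left(\left(-5 + 5\right) - 28\right)\right) - 286755 = \left(11 - \left(0 - 28\right)\right) - 286755 = \left(11 - -28\right) - 286755 = \left(11 + 28\right) - 286755 = 39 - 286755 = -286716$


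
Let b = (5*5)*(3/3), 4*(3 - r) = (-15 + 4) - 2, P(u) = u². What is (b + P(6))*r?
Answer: 1525/4 ≈ 381.25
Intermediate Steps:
r = 25/4 (r = 3 - ((-15 + 4) - 2)/4 = 3 - (-11 - 2)/4 = 3 - ¼*(-13) = 3 + 13/4 = 25/4 ≈ 6.2500)
b = 25 (b = 25*(3*(⅓)) = 25*1 = 25)
(b + P(6))*r = (25 + 6²)*(25/4) = (25 + 36)*(25/4) = 61*(25/4) = 1525/4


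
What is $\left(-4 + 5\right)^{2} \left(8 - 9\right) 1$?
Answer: $-1$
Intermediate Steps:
$\left(-4 + 5\right)^{2} \left(8 - 9\right) 1 = 1^{2} \left(-1\right) 1 = 1 \left(-1\right) 1 = \left(-1\right) 1 = -1$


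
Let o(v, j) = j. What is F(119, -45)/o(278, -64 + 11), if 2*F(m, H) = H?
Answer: 45/106 ≈ 0.42453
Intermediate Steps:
F(m, H) = H/2
F(119, -45)/o(278, -64 + 11) = ((½)*(-45))/(-64 + 11) = -45/2/(-53) = -45/2*(-1/53) = 45/106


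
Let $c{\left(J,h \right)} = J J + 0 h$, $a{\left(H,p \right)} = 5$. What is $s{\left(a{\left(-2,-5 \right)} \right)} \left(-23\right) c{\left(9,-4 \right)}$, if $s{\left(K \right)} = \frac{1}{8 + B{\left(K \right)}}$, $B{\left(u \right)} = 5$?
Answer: $- \frac{1863}{13} \approx -143.31$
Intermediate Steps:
$c{\left(J,h \right)} = J^{2}$ ($c{\left(J,h \right)} = J^{2} + 0 = J^{2}$)
$s{\left(K \right)} = \frac{1}{13}$ ($s{\left(K \right)} = \frac{1}{8 + 5} = \frac{1}{13}$)
$s{\left(a{\left(-2,-5 \right)} \right)} \left(-23\right) c{\left(9,-4 \right)} = \frac{1}{13} \left(-23\right) 9^{2} = \left(- \frac{23}{13}\right) 81 = - \frac{1863}{13}$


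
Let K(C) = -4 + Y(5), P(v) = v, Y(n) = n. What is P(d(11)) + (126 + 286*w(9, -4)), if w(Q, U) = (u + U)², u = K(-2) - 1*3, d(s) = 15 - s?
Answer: 10426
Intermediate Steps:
K(C) = 1 (K(C) = -4 + 5 = 1)
u = -2 (u = 1 - 1*3 = 1 - 3 = -2)
w(Q, U) = (-2 + U)²
P(d(11)) + (126 + 286*w(9, -4)) = (15 - 1*11) + (126 + 286*(-2 - 4)²) = (15 - 11) + (126 + 286*(-6)²) = 4 + (126 + 286*36) = 4 + (126 + 10296) = 4 + 10422 = 10426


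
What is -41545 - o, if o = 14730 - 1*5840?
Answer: -50435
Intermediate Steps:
o = 8890 (o = 14730 - 5840 = 8890)
-41545 - o = -41545 - 1*8890 = -41545 - 8890 = -50435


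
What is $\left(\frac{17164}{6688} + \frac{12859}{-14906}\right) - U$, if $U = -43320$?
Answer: $\frac{539849771819}{12461416} \approx 43322.0$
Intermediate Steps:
$\left(\frac{17164}{6688} + \frac{12859}{-14906}\right) - U = \left(\frac{17164}{6688} + \frac{12859}{-14906}\right) - -43320 = \left(17164 \cdot \frac{1}{6688} + 12859 \left(- \frac{1}{14906}\right)\right) + 43320 = \left(\frac{4291}{1672} - \frac{12859}{14906}\right) + 43320 = \frac{21230699}{12461416} + 43320 = \frac{539849771819}{12461416}$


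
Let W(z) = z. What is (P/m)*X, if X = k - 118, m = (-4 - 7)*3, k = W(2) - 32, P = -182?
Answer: -26936/33 ≈ -816.24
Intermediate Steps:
k = -30 (k = 2 - 32 = -30)
m = -33 (m = -11*3 = -33)
X = -148 (X = -30 - 118 = -148)
(P/m)*X = -182/(-33)*(-148) = -182*(-1/33)*(-148) = (182/33)*(-148) = -26936/33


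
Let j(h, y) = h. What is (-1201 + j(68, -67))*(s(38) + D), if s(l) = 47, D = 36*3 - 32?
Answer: -139359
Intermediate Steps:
D = 76 (D = 108 - 32 = 76)
(-1201 + j(68, -67))*(s(38) + D) = (-1201 + 68)*(47 + 76) = -1133*123 = -139359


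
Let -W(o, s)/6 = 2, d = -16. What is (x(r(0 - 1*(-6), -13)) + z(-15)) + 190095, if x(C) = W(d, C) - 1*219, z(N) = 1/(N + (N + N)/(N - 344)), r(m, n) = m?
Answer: 1016721361/5355 ≈ 1.8986e+5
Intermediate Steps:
W(o, s) = -12 (W(o, s) = -6*2 = -12)
z(N) = 1/(N + 2*N/(-344 + N)) (z(N) = 1/(N + (2*N)/(-344 + N)) = 1/(N + 2*N/(-344 + N)))
x(C) = -231 (x(C) = -12 - 1*219 = -12 - 219 = -231)
(x(r(0 - 1*(-6), -13)) + z(-15)) + 190095 = (-231 + (-344 - 15)/((-15)*(-342 - 15))) + 190095 = (-231 - 1/15*(-359)/(-357)) + 190095 = (-231 - 1/15*(-1/357)*(-359)) + 190095 = (-231 - 359/5355) + 190095 = -1237364/5355 + 190095 = 1016721361/5355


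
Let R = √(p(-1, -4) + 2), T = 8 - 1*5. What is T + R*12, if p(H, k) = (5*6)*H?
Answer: 3 + 24*I*√7 ≈ 3.0 + 63.498*I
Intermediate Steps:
T = 3 (T = 8 - 5 = 3)
p(H, k) = 30*H
R = 2*I*√7 (R = √(30*(-1) + 2) = √(-30 + 2) = √(-28) = 2*I*√7 ≈ 5.2915*I)
T + R*12 = 3 + (2*I*√7)*12 = 3 + 24*I*√7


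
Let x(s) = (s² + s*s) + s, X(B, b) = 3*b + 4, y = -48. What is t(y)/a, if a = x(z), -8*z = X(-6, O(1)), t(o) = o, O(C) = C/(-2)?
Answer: 2048/5 ≈ 409.60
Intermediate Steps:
O(C) = -C/2 (O(C) = C*(-½) = -C/2)
X(B, b) = 4 + 3*b
z = -5/16 (z = -(4 + 3*(-½*1))/8 = -(4 + 3*(-½))/8 = -(4 - 3/2)/8 = -⅛*5/2 = -5/16 ≈ -0.31250)
x(s) = s + 2*s² (x(s) = (s² + s²) + s = 2*s² + s = s + 2*s²)
a = -15/128 (a = -5*(1 + 2*(-5/16))/16 = -5*(1 - 5/8)/16 = -5/16*3/8 = -15/128 ≈ -0.11719)
t(y)/a = -48/(-15/128) = -48*(-128/15) = 2048/5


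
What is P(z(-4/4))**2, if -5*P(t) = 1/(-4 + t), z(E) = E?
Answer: 1/625 ≈ 0.0016000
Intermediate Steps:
P(t) = -1/(5*(-4 + t))
P(z(-4/4))**2 = (-1/(-20 + 5*(-4/4)))**2 = (-1/(-20 + 5*(-4*1/4)))**2 = (-1/(-20 + 5*(-1)))**2 = (-1/(-20 - 5))**2 = (-1/(-25))**2 = (-1*(-1/25))**2 = (1/25)**2 = 1/625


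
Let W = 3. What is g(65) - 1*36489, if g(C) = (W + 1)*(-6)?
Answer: -36513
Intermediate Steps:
g(C) = -24 (g(C) = (3 + 1)*(-6) = 4*(-6) = -24)
g(65) - 1*36489 = -24 - 1*36489 = -24 - 36489 = -36513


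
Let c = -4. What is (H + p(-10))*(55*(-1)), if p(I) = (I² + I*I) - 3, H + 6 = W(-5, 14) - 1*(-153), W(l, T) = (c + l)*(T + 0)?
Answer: -11990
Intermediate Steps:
W(l, T) = T*(-4 + l) (W(l, T) = (-4 + l)*(T + 0) = (-4 + l)*T = T*(-4 + l))
H = 21 (H = -6 + (14*(-4 - 5) - 1*(-153)) = -6 + (14*(-9) + 153) = -6 + (-126 + 153) = -6 + 27 = 21)
p(I) = -3 + 2*I² (p(I) = (I² + I²) - 3 = 2*I² - 3 = -3 + 2*I²)
(H + p(-10))*(55*(-1)) = (21 + (-3 + 2*(-10)²))*(55*(-1)) = (21 + (-3 + 2*100))*(-55) = (21 + (-3 + 200))*(-55) = (21 + 197)*(-55) = 218*(-55) = -11990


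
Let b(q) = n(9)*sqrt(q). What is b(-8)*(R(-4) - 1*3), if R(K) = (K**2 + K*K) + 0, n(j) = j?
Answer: 522*I*sqrt(2) ≈ 738.22*I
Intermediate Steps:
R(K) = 2*K**2 (R(K) = (K**2 + K**2) + 0 = 2*K**2 + 0 = 2*K**2)
b(q) = 9*sqrt(q)
b(-8)*(R(-4) - 1*3) = (9*sqrt(-8))*(2*(-4)**2 - 1*3) = (9*(2*I*sqrt(2)))*(2*16 - 3) = (18*I*sqrt(2))*(32 - 3) = (18*I*sqrt(2))*29 = 522*I*sqrt(2)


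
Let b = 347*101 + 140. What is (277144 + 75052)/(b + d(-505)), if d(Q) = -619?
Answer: 88049/8642 ≈ 10.188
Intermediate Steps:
b = 35187 (b = 35047 + 140 = 35187)
(277144 + 75052)/(b + d(-505)) = (277144 + 75052)/(35187 - 619) = 352196/34568 = 352196*(1/34568) = 88049/8642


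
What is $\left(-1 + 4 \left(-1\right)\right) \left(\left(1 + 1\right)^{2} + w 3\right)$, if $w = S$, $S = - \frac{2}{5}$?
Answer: $-14$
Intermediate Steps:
$S = - \frac{2}{5}$ ($S = \left(-2\right) \frac{1}{5} = - \frac{2}{5} \approx -0.4$)
$w = - \frac{2}{5} \approx -0.4$
$\left(-1 + 4 \left(-1\right)\right) \left(\left(1 + 1\right)^{2} + w 3\right) = \left(-1 + 4 \left(-1\right)\right) \left(\left(1 + 1\right)^{2} - \frac{6}{5}\right) = \left(-1 - 4\right) \left(2^{2} - \frac{6}{5}\right) = - 5 \left(4 - \frac{6}{5}\right) = \left(-5\right) \frac{14}{5} = -14$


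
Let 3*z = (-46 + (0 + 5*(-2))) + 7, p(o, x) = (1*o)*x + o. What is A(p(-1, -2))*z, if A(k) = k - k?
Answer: 0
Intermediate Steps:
p(o, x) = o + o*x (p(o, x) = o*x + o = o + o*x)
A(k) = 0
z = -49/3 (z = ((-46 + (0 + 5*(-2))) + 7)/3 = ((-46 + (0 - 10)) + 7)/3 = ((-46 - 10) + 7)/3 = (-56 + 7)/3 = (⅓)*(-49) = -49/3 ≈ -16.333)
A(p(-1, -2))*z = 0*(-49/3) = 0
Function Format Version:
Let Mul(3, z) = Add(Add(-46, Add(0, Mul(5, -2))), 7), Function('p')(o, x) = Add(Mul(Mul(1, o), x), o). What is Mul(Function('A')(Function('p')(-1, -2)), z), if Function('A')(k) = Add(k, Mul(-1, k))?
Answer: 0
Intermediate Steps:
Function('p')(o, x) = Add(o, Mul(o, x)) (Function('p')(o, x) = Add(Mul(o, x), o) = Add(o, Mul(o, x)))
Function('A')(k) = 0
z = Rational(-49, 3) (z = Mul(Rational(1, 3), Add(Add(-46, Add(0, Mul(5, -2))), 7)) = Mul(Rational(1, 3), Add(Add(-46, Add(0, -10)), 7)) = Mul(Rational(1, 3), Add(Add(-46, -10), 7)) = Mul(Rational(1, 3), Add(-56, 7)) = Mul(Rational(1, 3), -49) = Rational(-49, 3) ≈ -16.333)
Mul(Function('A')(Function('p')(-1, -2)), z) = Mul(0, Rational(-49, 3)) = 0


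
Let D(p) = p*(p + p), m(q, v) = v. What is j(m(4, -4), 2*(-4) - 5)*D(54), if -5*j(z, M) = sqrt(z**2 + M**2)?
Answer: -5832*sqrt(185)/5 ≈ -15865.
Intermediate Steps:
j(z, M) = -sqrt(M**2 + z**2)/5 (j(z, M) = -sqrt(z**2 + M**2)/5 = -sqrt(M**2 + z**2)/5)
D(p) = 2*p**2 (D(p) = p*(2*p) = 2*p**2)
j(m(4, -4), 2*(-4) - 5)*D(54) = (-sqrt((2*(-4) - 5)**2 + (-4)**2)/5)*(2*54**2) = (-sqrt((-8 - 5)**2 + 16)/5)*(2*2916) = -sqrt((-13)**2 + 16)/5*5832 = -sqrt(169 + 16)/5*5832 = -sqrt(185)/5*5832 = -5832*sqrt(185)/5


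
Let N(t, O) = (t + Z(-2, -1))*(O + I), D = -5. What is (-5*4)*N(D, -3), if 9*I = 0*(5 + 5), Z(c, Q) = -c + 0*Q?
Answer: -180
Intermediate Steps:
Z(c, Q) = -c (Z(c, Q) = -c + 0 = -c)
I = 0 (I = (0*(5 + 5))/9 = (0*10)/9 = (⅑)*0 = 0)
N(t, O) = O*(2 + t) (N(t, O) = (t - 1*(-2))*(O + 0) = (t + 2)*O = (2 + t)*O = O*(2 + t))
(-5*4)*N(D, -3) = (-5*4)*(-3*(2 - 5)) = -(-60)*(-3) = -20*9 = -180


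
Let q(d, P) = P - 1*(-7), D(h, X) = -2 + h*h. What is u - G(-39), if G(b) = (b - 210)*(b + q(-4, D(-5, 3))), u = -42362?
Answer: -44603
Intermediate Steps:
D(h, X) = -2 + h²
q(d, P) = 7 + P (q(d, P) = P + 7 = 7 + P)
G(b) = (-210 + b)*(30 + b) (G(b) = (b - 210)*(b + (7 + (-2 + (-5)²))) = (-210 + b)*(b + (7 + (-2 + 25))) = (-210 + b)*(b + (7 + 23)) = (-210 + b)*(b + 30) = (-210 + b)*(30 + b))
u - G(-39) = -42362 - (-6300 + (-39)² - 180*(-39)) = -42362 - (-6300 + 1521 + 7020) = -42362 - 1*2241 = -42362 - 2241 = -44603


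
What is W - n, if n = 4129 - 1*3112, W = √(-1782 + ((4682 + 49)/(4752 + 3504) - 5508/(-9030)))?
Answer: -1017 + I*√258150080965/12040 ≈ -1017.0 + 42.2*I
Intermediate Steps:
W = I*√258150080965/12040 (W = √(-1782 + (4731/8256 - 5508*(-1/9030))) = √(-1782 + (4731*(1/8256) + 918/1505)) = √(-1782 + (1577/2752 + 918/1505)) = √(-1782 + 113947/96320) = √(-171528293/96320) = I*√258150080965/12040 ≈ 42.2*I)
n = 1017 (n = 4129 - 3112 = 1017)
W - n = I*√258150080965/12040 - 1*1017 = I*√258150080965/12040 - 1017 = -1017 + I*√258150080965/12040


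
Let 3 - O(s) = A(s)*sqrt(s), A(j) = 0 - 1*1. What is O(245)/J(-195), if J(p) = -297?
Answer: -1/99 - 7*sqrt(5)/297 ≈ -0.062803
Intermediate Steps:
A(j) = -1 (A(j) = 0 - 1 = -1)
O(s) = 3 + sqrt(s) (O(s) = 3 - (-1)*sqrt(s) = 3 + sqrt(s))
O(245)/J(-195) = (3 + sqrt(245))/(-297) = (3 + 7*sqrt(5))*(-1/297) = -1/99 - 7*sqrt(5)/297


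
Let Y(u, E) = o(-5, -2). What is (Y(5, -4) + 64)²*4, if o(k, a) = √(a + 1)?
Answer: 16380 + 512*I ≈ 16380.0 + 512.0*I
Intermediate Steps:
o(k, a) = √(1 + a)
Y(u, E) = I (Y(u, E) = √(1 - 2) = √(-1) = I)
(Y(5, -4) + 64)²*4 = (I + 64)²*4 = (64 + I)²*4 = 4*(64 + I)²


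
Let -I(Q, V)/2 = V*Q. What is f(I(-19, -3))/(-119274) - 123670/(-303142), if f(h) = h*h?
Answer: 900915179/3013079909 ≈ 0.29900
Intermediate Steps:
I(Q, V) = -2*Q*V (I(Q, V) = -2*V*Q = -2*Q*V)
f(h) = h²
f(I(-19, -3))/(-119274) - 123670/(-303142) = (-2*(-19)*(-3))²/(-119274) - 123670/(-303142) = (-114)²*(-1/119274) - 123670*(-1/303142) = 12996*(-1/119274) + 61835/151571 = -2166/19879 + 61835/151571 = 900915179/3013079909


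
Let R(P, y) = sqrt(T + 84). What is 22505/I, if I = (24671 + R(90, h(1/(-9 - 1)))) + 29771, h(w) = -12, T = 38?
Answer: 612608605/1481965621 - 22505*sqrt(122)/2963931242 ≈ 0.41329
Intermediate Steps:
R(P, y) = sqrt(122) (R(P, y) = sqrt(38 + 84) = sqrt(122))
I = 54442 + sqrt(122) (I = (24671 + sqrt(122)) + 29771 = 54442 + sqrt(122) ≈ 54453.)
22505/I = 22505/(54442 + sqrt(122))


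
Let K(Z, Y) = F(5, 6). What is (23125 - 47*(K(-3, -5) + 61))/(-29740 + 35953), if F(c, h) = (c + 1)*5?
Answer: 992/327 ≈ 3.0336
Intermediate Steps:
F(c, h) = 5 + 5*c (F(c, h) = (1 + c)*5 = 5 + 5*c)
K(Z, Y) = 30 (K(Z, Y) = 5 + 5*5 = 5 + 25 = 30)
(23125 - 47*(K(-3, -5) + 61))/(-29740 + 35953) = (23125 - 47*(30 + 61))/(-29740 + 35953) = (23125 - 47*91)/6213 = (23125 - 4277)*(1/6213) = 18848*(1/6213) = 992/327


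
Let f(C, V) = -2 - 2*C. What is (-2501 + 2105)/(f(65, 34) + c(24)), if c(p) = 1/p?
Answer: 9504/3167 ≈ 3.0009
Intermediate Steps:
(-2501 + 2105)/(f(65, 34) + c(24)) = (-2501 + 2105)/((-2 - 2*65) + 1/24) = -396/((-2 - 130) + 1/24) = -396/(-132 + 1/24) = -396/(-3167/24) = -396*(-24/3167) = 9504/3167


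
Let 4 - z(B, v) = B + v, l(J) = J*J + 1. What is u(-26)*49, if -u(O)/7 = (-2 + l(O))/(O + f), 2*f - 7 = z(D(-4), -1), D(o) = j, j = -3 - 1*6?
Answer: 463050/31 ≈ 14937.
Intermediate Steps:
j = -9 (j = -3 - 6 = -9)
D(o) = -9
l(J) = 1 + J² (l(J) = J² + 1 = 1 + J²)
z(B, v) = 4 - B - v (z(B, v) = 4 - (B + v) = 4 + (-B - v) = 4 - B - v)
f = 21/2 (f = 7/2 + (4 - 1*(-9) - 1*(-1))/2 = 7/2 + (4 + 9 + 1)/2 = 7/2 + (½)*14 = 7/2 + 7 = 21/2 ≈ 10.500)
u(O) = -7*(-1 + O²)/(21/2 + O) (u(O) = -7*(-2 + (1 + O²))/(O + 21/2) = -7*(-1 + O²)/(21/2 + O))
u(-26)*49 = (14*(1 - 1*(-26)²)/(21 + 2*(-26)))*49 = (14*(1 - 1*676)/(21 - 52))*49 = (14*(1 - 676)/(-31))*49 = (14*(-1/31)*(-675))*49 = (9450/31)*49 = 463050/31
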